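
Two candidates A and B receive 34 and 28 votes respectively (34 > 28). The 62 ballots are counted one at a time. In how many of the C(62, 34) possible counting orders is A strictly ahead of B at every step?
Strict-lead orderings = 33833779021731045

Total orderings of the 62 votes with 34 for A: C(62, 34) = 349615716557887465. By the Bertrand ballot formula (Cycle Lemma / reflection principle), the number of orderings in which A is strictly ahead of B throughout is (p − q)/(p + q) · C(p + q, p) = (34 − 28)/(34 + 28) · 349615716557887465 = 33833779021731045.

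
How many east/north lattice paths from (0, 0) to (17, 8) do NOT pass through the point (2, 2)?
Number of paths = 755991

Total paths from (0, 0) to (17, 8): C(25, 17) = 1081575. Paths through (2, 2): (paths (0, 0) → (2, 2)) × (paths (2, 2) → (17, 8)) = C(4, 2) · C(21, 15) = 6 · 54264 = 325584. Avoidance count = 1081575 − 325584 = 755991.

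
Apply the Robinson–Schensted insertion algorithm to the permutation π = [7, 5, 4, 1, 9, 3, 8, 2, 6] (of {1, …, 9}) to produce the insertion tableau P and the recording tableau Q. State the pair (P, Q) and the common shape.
P = [1, 2, 6] / [3, 8] / [4, 9] / [5] / [7];  Q = [1, 5, 7] / [2, 6] / [3, 9] / [4] / [8];  common shape = (3, 2, 2, 1, 1)

Row-insert the values π_1, π_2, … into P one at a time, bumping the leftmost entry strictly greater than the inserted value down to the next row. The recording tableau Q records, in position (i, j), the step at which that cell was added to P.
  Insert 7 (step 1): P = [7];  Q = [1]
  Insert 5 (step 2): P = [5] / [7];  Q = [1] / [2]
  Insert 4 (step 3): P = [4] / [5] / [7];  Q = [1] / [2] / [3]
  Insert 1 (step 4): P = [1] / [4] / [5] / [7];  Q = [1] / [2] / [3] / [4]
  Insert 9 (step 5): P = [1, 9] / [4] / [5] / [7];  Q = [1, 5] / [2] / [3] / [4]
  Insert 3 (step 6): P = [1, 3] / [4, 9] / [5] / [7];  Q = [1, 5] / [2, 6] / [3] / [4]
  Insert 8 (step 7): P = [1, 3, 8] / [4, 9] / [5] / [7];  Q = [1, 5, 7] / [2, 6] / [3] / [4]
  Insert 2 (step 8): P = [1, 2, 8] / [3, 9] / [4] / [5] / [7];  Q = [1, 5, 7] / [2, 6] / [3] / [4] / [8]
  Insert 6 (step 9): P = [1, 2, 6] / [3, 8] / [4, 9] / [5] / [7];  Q = [1, 5, 7] / [2, 6] / [3, 9] / [4] / [8]
Final shape: (3, 2, 2, 1, 1).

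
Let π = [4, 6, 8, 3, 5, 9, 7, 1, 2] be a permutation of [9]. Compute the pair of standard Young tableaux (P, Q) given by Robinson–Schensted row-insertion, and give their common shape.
P = [1, 2, 7, 9] / [3, 5, 8] / [4, 6];  Q = [1, 2, 3, 6] / [4, 5, 7] / [8, 9];  common shape = (4, 3, 2)

Row-insert the values π_1, π_2, … into P one at a time, bumping the leftmost entry strictly greater than the inserted value down to the next row. The recording tableau Q records, in position (i, j), the step at which that cell was added to P.
  Insert 4 (step 1): P = [4];  Q = [1]
  Insert 6 (step 2): P = [4, 6];  Q = [1, 2]
  Insert 8 (step 3): P = [4, 6, 8];  Q = [1, 2, 3]
  Insert 3 (step 4): P = [3, 6, 8] / [4];  Q = [1, 2, 3] / [4]
  Insert 5 (step 5): P = [3, 5, 8] / [4, 6];  Q = [1, 2, 3] / [4, 5]
  Insert 9 (step 6): P = [3, 5, 8, 9] / [4, 6];  Q = [1, 2, 3, 6] / [4, 5]
  Insert 7 (step 7): P = [3, 5, 7, 9] / [4, 6, 8];  Q = [1, 2, 3, 6] / [4, 5, 7]
  Insert 1 (step 8): P = [1, 5, 7, 9] / [3, 6, 8] / [4];  Q = [1, 2, 3, 6] / [4, 5, 7] / [8]
  Insert 2 (step 9): P = [1, 2, 7, 9] / [3, 5, 8] / [4, 6];  Q = [1, 2, 3, 6] / [4, 5, 7] / [8, 9]
Final shape: (4, 3, 2).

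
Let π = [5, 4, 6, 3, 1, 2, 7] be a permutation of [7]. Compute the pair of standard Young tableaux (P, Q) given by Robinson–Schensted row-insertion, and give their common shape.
P = [1, 2, 7] / [3, 6] / [4] / [5];  Q = [1, 3, 7] / [2, 6] / [4] / [5];  common shape = (3, 2, 1, 1)

Row-insert the values π_1, π_2, … into P one at a time, bumping the leftmost entry strictly greater than the inserted value down to the next row. The recording tableau Q records, in position (i, j), the step at which that cell was added to P.
  Insert 5 (step 1): P = [5];  Q = [1]
  Insert 4 (step 2): P = [4] / [5];  Q = [1] / [2]
  Insert 6 (step 3): P = [4, 6] / [5];  Q = [1, 3] / [2]
  Insert 3 (step 4): P = [3, 6] / [4] / [5];  Q = [1, 3] / [2] / [4]
  Insert 1 (step 5): P = [1, 6] / [3] / [4] / [5];  Q = [1, 3] / [2] / [4] / [5]
  Insert 2 (step 6): P = [1, 2] / [3, 6] / [4] / [5];  Q = [1, 3] / [2, 6] / [4] / [5]
  Insert 7 (step 7): P = [1, 2, 7] / [3, 6] / [4] / [5];  Q = [1, 3, 7] / [2, 6] / [4] / [5]
Final shape: (3, 2, 1, 1).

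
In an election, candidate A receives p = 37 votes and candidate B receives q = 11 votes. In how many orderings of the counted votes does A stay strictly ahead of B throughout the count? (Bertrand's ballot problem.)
Strict-lead orderings = 12239066866

Total orderings of the 48 votes with 37 for A: C(48, 37) = 22595200368. By the Bertrand ballot formula (Cycle Lemma / reflection principle), the number of orderings in which A is strictly ahead of B throughout is (p − q)/(p + q) · C(p + q, p) = (37 − 11)/(37 + 11) · 22595200368 = 12239066866.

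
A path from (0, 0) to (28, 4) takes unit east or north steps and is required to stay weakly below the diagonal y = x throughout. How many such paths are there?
Number of paths = 31000

By the reflection principle (André's argument), the number of monotone paths to (28, 4) with n ≤ m that never go above y = x is C(32, 28) − C(32, 29) = 35960 − 4960 = 31000.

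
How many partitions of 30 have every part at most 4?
p(30, parts ≤ 4) = 297

Use the recurrence p(n, m) = p(n, m−1) + p(n−m, m): either the largest part is < m (count p(n, m−1)) or the largest part is exactly m (remove one copy of m, count p(n−m, m)). With p(0, ·) = 1 this gives p(30, parts ≤ 4) = 297. (By conjugating Young diagrams, this also counts partitions of 30 into at most 4 parts.)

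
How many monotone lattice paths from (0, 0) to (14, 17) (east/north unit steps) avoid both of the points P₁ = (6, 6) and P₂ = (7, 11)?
Number of paths = 150248277

Inclusion–exclusion. Total paths: C(31, 14) = 265182525. Through P₁: C(12, 6)·C(19, 8) = 69837768. Through P₂: C(18, 7)·C(13, 7) = 54609984. Since P₁ is strictly southwest of P₂, a monotone path through both must visit P₁ then P₂; paths through both = C(12, 6)·C(6, 1)·C(13, 7) = 9513504. Avoid both = 265182525 − 69837768 − 54609984 + 9513504 = 150248277.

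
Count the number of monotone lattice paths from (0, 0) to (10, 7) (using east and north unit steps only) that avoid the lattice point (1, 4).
Number of paths = 18348

Total paths from (0, 0) to (10, 7): C(17, 10) = 19448. Paths through (1, 4): (paths (0, 0) → (1, 4)) × (paths (1, 4) → (10, 7)) = C(5, 1) · C(12, 9) = 5 · 220 = 1100. Avoidance count = 19448 − 1100 = 18348.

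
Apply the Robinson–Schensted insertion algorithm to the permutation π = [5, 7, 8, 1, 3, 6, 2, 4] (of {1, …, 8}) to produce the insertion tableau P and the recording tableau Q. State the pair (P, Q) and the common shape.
P = [1, 2, 4] / [3, 6, 8] / [5, 7];  Q = [1, 2, 3] / [4, 5, 6] / [7, 8];  common shape = (3, 3, 2)

Row-insert the values π_1, π_2, … into P one at a time, bumping the leftmost entry strictly greater than the inserted value down to the next row. The recording tableau Q records, in position (i, j), the step at which that cell was added to P.
  Insert 5 (step 1): P = [5];  Q = [1]
  Insert 7 (step 2): P = [5, 7];  Q = [1, 2]
  Insert 8 (step 3): P = [5, 7, 8];  Q = [1, 2, 3]
  Insert 1 (step 4): P = [1, 7, 8] / [5];  Q = [1, 2, 3] / [4]
  Insert 3 (step 5): P = [1, 3, 8] / [5, 7];  Q = [1, 2, 3] / [4, 5]
  Insert 6 (step 6): P = [1, 3, 6] / [5, 7, 8];  Q = [1, 2, 3] / [4, 5, 6]
  Insert 2 (step 7): P = [1, 2, 6] / [3, 7, 8] / [5];  Q = [1, 2, 3] / [4, 5, 6] / [7]
  Insert 4 (step 8): P = [1, 2, 4] / [3, 6, 8] / [5, 7];  Q = [1, 2, 3] / [4, 5, 6] / [7, 8]
Final shape: (3, 3, 2).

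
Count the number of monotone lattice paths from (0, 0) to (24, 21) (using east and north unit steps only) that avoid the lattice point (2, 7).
Number of paths = 3636989050950

Total paths from (0, 0) to (24, 21): C(45, 24) = 3773655750150. Paths through (2, 7): (paths (0, 0) → (2, 7)) × (paths (2, 7) → (24, 21)) = C(9, 2) · C(36, 22) = 36 · 3796297200 = 136666699200. Avoidance count = 3773655750150 − 136666699200 = 3636989050950.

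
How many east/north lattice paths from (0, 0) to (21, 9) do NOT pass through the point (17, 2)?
Number of paths = 14250720

Total paths from (0, 0) to (21, 9): C(30, 21) = 14307150. Paths through (17, 2): (paths (0, 0) → (17, 2)) × (paths (17, 2) → (21, 9)) = C(19, 17) · C(11, 4) = 171 · 330 = 56430. Avoidance count = 14307150 − 56430 = 14250720.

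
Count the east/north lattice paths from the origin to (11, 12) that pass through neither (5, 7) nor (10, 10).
Number of paths = 564962

Inclusion–exclusion. Total paths: C(23, 11) = 1352078. Through P₁: C(12, 5)·C(11, 6) = 365904. Through P₂: C(20, 10)·C(3, 1) = 554268. Since P₁ is strictly southwest of P₂, a monotone path through both must visit P₁ then P₂; paths through both = C(12, 5)·C(8, 5)·C(3, 1) = 133056. Avoid both = 1352078 − 365904 − 554268 + 133056 = 564962.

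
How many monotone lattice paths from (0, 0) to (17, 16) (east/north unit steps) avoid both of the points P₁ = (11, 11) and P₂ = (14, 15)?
Number of paths = 629418966

Inclusion–exclusion. Total paths: C(33, 17) = 1166803110. Through P₁: C(22, 11)·C(11, 6) = 325909584. Through P₂: C(29, 14)·C(4, 3) = 310235040. Since P₁ is strictly southwest of P₂, a monotone path through both must visit P₁ then P₂; paths through both = C(22, 11)·C(7, 3)·C(4, 3) = 98760480. Avoid both = 1166803110 − 325909584 − 310235040 + 98760480 = 629418966.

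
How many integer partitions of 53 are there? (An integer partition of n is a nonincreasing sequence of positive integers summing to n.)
p(53) = 329931

Compute p(n) via the recurrence p(n, m) = p(n, m−1) + p(n−m, m), where p(n, m) counts partitions of n with all parts ≤ m and p(n) = p(n, n). The base cases are p(0, m) = 1 and p(n, 0) = 0 for n > 0. Filling the table yields p(53) = 329931. (Euler's pentagonal recurrence is an alternative.)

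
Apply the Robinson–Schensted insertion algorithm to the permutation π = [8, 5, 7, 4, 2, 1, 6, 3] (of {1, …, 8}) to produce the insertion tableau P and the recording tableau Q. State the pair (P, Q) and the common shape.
P = [1, 3] / [2, 6] / [4, 7] / [5] / [8];  Q = [1, 3] / [2, 7] / [4, 8] / [5] / [6];  common shape = (2, 2, 2, 1, 1)

Row-insert the values π_1, π_2, … into P one at a time, bumping the leftmost entry strictly greater than the inserted value down to the next row. The recording tableau Q records, in position (i, j), the step at which that cell was added to P.
  Insert 8 (step 1): P = [8];  Q = [1]
  Insert 5 (step 2): P = [5] / [8];  Q = [1] / [2]
  Insert 7 (step 3): P = [5, 7] / [8];  Q = [1, 3] / [2]
  Insert 4 (step 4): P = [4, 7] / [5] / [8];  Q = [1, 3] / [2] / [4]
  Insert 2 (step 5): P = [2, 7] / [4] / [5] / [8];  Q = [1, 3] / [2] / [4] / [5]
  Insert 1 (step 6): P = [1, 7] / [2] / [4] / [5] / [8];  Q = [1, 3] / [2] / [4] / [5] / [6]
  Insert 6 (step 7): P = [1, 6] / [2, 7] / [4] / [5] / [8];  Q = [1, 3] / [2, 7] / [4] / [5] / [6]
  Insert 3 (step 8): P = [1, 3] / [2, 6] / [4, 7] / [5] / [8];  Q = [1, 3] / [2, 7] / [4, 8] / [5] / [6]
Final shape: (2, 2, 2, 1, 1).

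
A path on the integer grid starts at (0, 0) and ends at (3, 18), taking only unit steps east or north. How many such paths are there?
Number of paths = 1330

A monotone lattice path from (0, 0) to (3, 18) consists of 3 east steps and 18 north steps in some order, so it is determined by which 3 of the 21 steps are east. The count is C(21, 3) = 1330.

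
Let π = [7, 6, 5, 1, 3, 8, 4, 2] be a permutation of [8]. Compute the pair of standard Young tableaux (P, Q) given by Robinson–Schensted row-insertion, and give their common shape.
P = [1, 2, 4] / [3, 8] / [5] / [6] / [7];  Q = [1, 5, 6] / [2, 7] / [3] / [4] / [8];  common shape = (3, 2, 1, 1, 1)

Row-insert the values π_1, π_2, … into P one at a time, bumping the leftmost entry strictly greater than the inserted value down to the next row. The recording tableau Q records, in position (i, j), the step at which that cell was added to P.
  Insert 7 (step 1): P = [7];  Q = [1]
  Insert 6 (step 2): P = [6] / [7];  Q = [1] / [2]
  Insert 5 (step 3): P = [5] / [6] / [7];  Q = [1] / [2] / [3]
  Insert 1 (step 4): P = [1] / [5] / [6] / [7];  Q = [1] / [2] / [3] / [4]
  Insert 3 (step 5): P = [1, 3] / [5] / [6] / [7];  Q = [1, 5] / [2] / [3] / [4]
  Insert 8 (step 6): P = [1, 3, 8] / [5] / [6] / [7];  Q = [1, 5, 6] / [2] / [3] / [4]
  Insert 4 (step 7): P = [1, 3, 4] / [5, 8] / [6] / [7];  Q = [1, 5, 6] / [2, 7] / [3] / [4]
  Insert 2 (step 8): P = [1, 2, 4] / [3, 8] / [5] / [6] / [7];  Q = [1, 5, 6] / [2, 7] / [3] / [4] / [8]
Final shape: (3, 2, 1, 1, 1).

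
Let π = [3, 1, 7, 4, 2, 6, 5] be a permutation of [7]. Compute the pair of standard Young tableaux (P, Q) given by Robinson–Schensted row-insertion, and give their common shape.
P = [1, 2, 5] / [3, 4, 6] / [7];  Q = [1, 3, 6] / [2, 4, 7] / [5];  common shape = (3, 3, 1)

Row-insert the values π_1, π_2, … into P one at a time, bumping the leftmost entry strictly greater than the inserted value down to the next row. The recording tableau Q records, in position (i, j), the step at which that cell was added to P.
  Insert 3 (step 1): P = [3];  Q = [1]
  Insert 1 (step 2): P = [1] / [3];  Q = [1] / [2]
  Insert 7 (step 3): P = [1, 7] / [3];  Q = [1, 3] / [2]
  Insert 4 (step 4): P = [1, 4] / [3, 7];  Q = [1, 3] / [2, 4]
  Insert 2 (step 5): P = [1, 2] / [3, 4] / [7];  Q = [1, 3] / [2, 4] / [5]
  Insert 6 (step 6): P = [1, 2, 6] / [3, 4] / [7];  Q = [1, 3, 6] / [2, 4] / [5]
  Insert 5 (step 7): P = [1, 2, 5] / [3, 4, 6] / [7];  Q = [1, 3, 6] / [2, 4, 7] / [5]
Final shape: (3, 3, 1).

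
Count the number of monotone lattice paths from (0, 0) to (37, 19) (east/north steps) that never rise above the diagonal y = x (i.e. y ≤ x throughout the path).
Number of paths = 212327989773900

By the reflection principle (André's argument), the number of monotone paths to (37, 19) with n ≤ m that never go above y = x is C(56, 37) − C(56, 38) = 424655979547800 − 212327989773900 = 212327989773900.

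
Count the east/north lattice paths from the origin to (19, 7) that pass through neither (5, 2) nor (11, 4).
Number of paths = 285407

Inclusion–exclusion. Total paths: C(26, 19) = 657800. Through P₁: C(7, 5)·C(19, 14) = 244188. Through P₂: C(15, 11)·C(11, 8) = 225225. Since P₁ is strictly southwest of P₂, a monotone path through both must visit P₁ then P₂; paths through both = C(7, 5)·C(8, 6)·C(11, 8) = 97020. Avoid both = 657800 − 244188 − 225225 + 97020 = 285407.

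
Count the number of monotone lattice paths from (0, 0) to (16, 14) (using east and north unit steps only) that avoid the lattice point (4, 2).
Number of paths = 104860335

Total paths from (0, 0) to (16, 14): C(30, 16) = 145422675. Paths through (4, 2): (paths (0, 0) → (4, 2)) × (paths (4, 2) → (16, 14)) = C(6, 4) · C(24, 12) = 15 · 2704156 = 40562340. Avoidance count = 145422675 − 40562340 = 104860335.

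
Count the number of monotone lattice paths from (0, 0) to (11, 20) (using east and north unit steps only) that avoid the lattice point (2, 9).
Number of paths = 75434515

Total paths from (0, 0) to (11, 20): C(31, 11) = 84672315. Paths through (2, 9): (paths (0, 0) → (2, 9)) × (paths (2, 9) → (11, 20)) = C(11, 2) · C(20, 9) = 55 · 167960 = 9237800. Avoidance count = 84672315 − 9237800 = 75434515.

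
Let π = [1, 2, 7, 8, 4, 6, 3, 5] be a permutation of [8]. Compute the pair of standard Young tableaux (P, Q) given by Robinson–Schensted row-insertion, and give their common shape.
P = [1, 2, 3, 5] / [4, 6] / [7, 8];  Q = [1, 2, 3, 4] / [5, 6] / [7, 8];  common shape = (4, 2, 2)

Row-insert the values π_1, π_2, … into P one at a time, bumping the leftmost entry strictly greater than the inserted value down to the next row. The recording tableau Q records, in position (i, j), the step at which that cell was added to P.
  Insert 1 (step 1): P = [1];  Q = [1]
  Insert 2 (step 2): P = [1, 2];  Q = [1, 2]
  Insert 7 (step 3): P = [1, 2, 7];  Q = [1, 2, 3]
  Insert 8 (step 4): P = [1, 2, 7, 8];  Q = [1, 2, 3, 4]
  Insert 4 (step 5): P = [1, 2, 4, 8] / [7];  Q = [1, 2, 3, 4] / [5]
  Insert 6 (step 6): P = [1, 2, 4, 6] / [7, 8];  Q = [1, 2, 3, 4] / [5, 6]
  Insert 3 (step 7): P = [1, 2, 3, 6] / [4, 8] / [7];  Q = [1, 2, 3, 4] / [5, 6] / [7]
  Insert 5 (step 8): P = [1, 2, 3, 5] / [4, 6] / [7, 8];  Q = [1, 2, 3, 4] / [5, 6] / [7, 8]
Final shape: (4, 2, 2).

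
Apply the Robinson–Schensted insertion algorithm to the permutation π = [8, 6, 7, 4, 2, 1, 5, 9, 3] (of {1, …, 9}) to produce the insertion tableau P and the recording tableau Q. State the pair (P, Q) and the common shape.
P = [1, 3, 9] / [2, 5] / [4, 7] / [6] / [8];  Q = [1, 3, 8] / [2, 7] / [4, 9] / [5] / [6];  common shape = (3, 2, 2, 1, 1)

Row-insert the values π_1, π_2, … into P one at a time, bumping the leftmost entry strictly greater than the inserted value down to the next row. The recording tableau Q records, in position (i, j), the step at which that cell was added to P.
  Insert 8 (step 1): P = [8];  Q = [1]
  Insert 6 (step 2): P = [6] / [8];  Q = [1] / [2]
  Insert 7 (step 3): P = [6, 7] / [8];  Q = [1, 3] / [2]
  Insert 4 (step 4): P = [4, 7] / [6] / [8];  Q = [1, 3] / [2] / [4]
  Insert 2 (step 5): P = [2, 7] / [4] / [6] / [8];  Q = [1, 3] / [2] / [4] / [5]
  Insert 1 (step 6): P = [1, 7] / [2] / [4] / [6] / [8];  Q = [1, 3] / [2] / [4] / [5] / [6]
  Insert 5 (step 7): P = [1, 5] / [2, 7] / [4] / [6] / [8];  Q = [1, 3] / [2, 7] / [4] / [5] / [6]
  Insert 9 (step 8): P = [1, 5, 9] / [2, 7] / [4] / [6] / [8];  Q = [1, 3, 8] / [2, 7] / [4] / [5] / [6]
  Insert 3 (step 9): P = [1, 3, 9] / [2, 5] / [4, 7] / [6] / [8];  Q = [1, 3, 8] / [2, 7] / [4, 9] / [5] / [6]
Final shape: (3, 2, 2, 1, 1).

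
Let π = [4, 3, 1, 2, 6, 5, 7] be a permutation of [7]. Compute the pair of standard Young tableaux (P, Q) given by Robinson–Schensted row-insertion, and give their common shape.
P = [1, 2, 5, 7] / [3, 6] / [4];  Q = [1, 4, 5, 7] / [2, 6] / [3];  common shape = (4, 2, 1)

Row-insert the values π_1, π_2, … into P one at a time, bumping the leftmost entry strictly greater than the inserted value down to the next row. The recording tableau Q records, in position (i, j), the step at which that cell was added to P.
  Insert 4 (step 1): P = [4];  Q = [1]
  Insert 3 (step 2): P = [3] / [4];  Q = [1] / [2]
  Insert 1 (step 3): P = [1] / [3] / [4];  Q = [1] / [2] / [3]
  Insert 2 (step 4): P = [1, 2] / [3] / [4];  Q = [1, 4] / [2] / [3]
  Insert 6 (step 5): P = [1, 2, 6] / [3] / [4];  Q = [1, 4, 5] / [2] / [3]
  Insert 5 (step 6): P = [1, 2, 5] / [3, 6] / [4];  Q = [1, 4, 5] / [2, 6] / [3]
  Insert 7 (step 7): P = [1, 2, 5, 7] / [3, 6] / [4];  Q = [1, 4, 5, 7] / [2, 6] / [3]
Final shape: (4, 2, 1).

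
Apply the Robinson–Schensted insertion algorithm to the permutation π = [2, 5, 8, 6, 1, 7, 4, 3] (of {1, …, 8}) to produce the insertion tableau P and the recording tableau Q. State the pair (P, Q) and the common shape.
P = [1, 3, 6, 7] / [2, 4] / [5] / [8];  Q = [1, 2, 3, 6] / [4, 7] / [5] / [8];  common shape = (4, 2, 1, 1)

Row-insert the values π_1, π_2, … into P one at a time, bumping the leftmost entry strictly greater than the inserted value down to the next row. The recording tableau Q records, in position (i, j), the step at which that cell was added to P.
  Insert 2 (step 1): P = [2];  Q = [1]
  Insert 5 (step 2): P = [2, 5];  Q = [1, 2]
  Insert 8 (step 3): P = [2, 5, 8];  Q = [1, 2, 3]
  Insert 6 (step 4): P = [2, 5, 6] / [8];  Q = [1, 2, 3] / [4]
  Insert 1 (step 5): P = [1, 5, 6] / [2] / [8];  Q = [1, 2, 3] / [4] / [5]
  Insert 7 (step 6): P = [1, 5, 6, 7] / [2] / [8];  Q = [1, 2, 3, 6] / [4] / [5]
  Insert 4 (step 7): P = [1, 4, 6, 7] / [2, 5] / [8];  Q = [1, 2, 3, 6] / [4, 7] / [5]
  Insert 3 (step 8): P = [1, 3, 6, 7] / [2, 4] / [5] / [8];  Q = [1, 2, 3, 6] / [4, 7] / [5] / [8]
Final shape: (4, 2, 1, 1).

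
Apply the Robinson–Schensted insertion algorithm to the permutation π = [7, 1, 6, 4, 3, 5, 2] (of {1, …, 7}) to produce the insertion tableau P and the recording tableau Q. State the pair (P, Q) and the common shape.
P = [1, 2, 5] / [3] / [4] / [6] / [7];  Q = [1, 3, 6] / [2] / [4] / [5] / [7];  common shape = (3, 1, 1, 1, 1)

Row-insert the values π_1, π_2, … into P one at a time, bumping the leftmost entry strictly greater than the inserted value down to the next row. The recording tableau Q records, in position (i, j), the step at which that cell was added to P.
  Insert 7 (step 1): P = [7];  Q = [1]
  Insert 1 (step 2): P = [1] / [7];  Q = [1] / [2]
  Insert 6 (step 3): P = [1, 6] / [7];  Q = [1, 3] / [2]
  Insert 4 (step 4): P = [1, 4] / [6] / [7];  Q = [1, 3] / [2] / [4]
  Insert 3 (step 5): P = [1, 3] / [4] / [6] / [7];  Q = [1, 3] / [2] / [4] / [5]
  Insert 5 (step 6): P = [1, 3, 5] / [4] / [6] / [7];  Q = [1, 3, 6] / [2] / [4] / [5]
  Insert 2 (step 7): P = [1, 2, 5] / [3] / [4] / [6] / [7];  Q = [1, 3, 6] / [2] / [4] / [5] / [7]
Final shape: (3, 1, 1, 1, 1).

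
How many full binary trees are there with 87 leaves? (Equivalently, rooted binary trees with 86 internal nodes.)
C_86 = 4180080073556524734514695828170907458428751314320

These full binary trees are counted by the Catalan number C_n = (1/(n + 1)) · C(2n, n). For n = 86: C_86 = (1/87) · C(172, 86) = 363666966399417651902778537050868948883301364345840/87 = 4180080073556524734514695828170907458428751314320.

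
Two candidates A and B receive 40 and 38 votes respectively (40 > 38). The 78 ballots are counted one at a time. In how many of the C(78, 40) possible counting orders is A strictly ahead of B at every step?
Strict-lead orderings = 680425371729975800390

Total orderings of the 78 votes with 40 for A: C(78, 40) = 26536589497469056215210. By the Bertrand ballot formula (Cycle Lemma / reflection principle), the number of orderings in which A is strictly ahead of B throughout is (p − q)/(p + q) · C(p + q, p) = (40 − 38)/(40 + 38) · 26536589497469056215210 = 680425371729975800390.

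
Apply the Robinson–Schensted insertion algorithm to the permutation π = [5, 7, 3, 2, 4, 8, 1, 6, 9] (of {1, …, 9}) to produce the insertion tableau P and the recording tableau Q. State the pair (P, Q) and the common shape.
P = [1, 4, 6, 9] / [2, 7, 8] / [3] / [5];  Q = [1, 2, 6, 9] / [3, 5, 8] / [4] / [7];  common shape = (4, 3, 1, 1)

Row-insert the values π_1, π_2, … into P one at a time, bumping the leftmost entry strictly greater than the inserted value down to the next row. The recording tableau Q records, in position (i, j), the step at which that cell was added to P.
  Insert 5 (step 1): P = [5];  Q = [1]
  Insert 7 (step 2): P = [5, 7];  Q = [1, 2]
  Insert 3 (step 3): P = [3, 7] / [5];  Q = [1, 2] / [3]
  Insert 2 (step 4): P = [2, 7] / [3] / [5];  Q = [1, 2] / [3] / [4]
  Insert 4 (step 5): P = [2, 4] / [3, 7] / [5];  Q = [1, 2] / [3, 5] / [4]
  Insert 8 (step 6): P = [2, 4, 8] / [3, 7] / [5];  Q = [1, 2, 6] / [3, 5] / [4]
  Insert 1 (step 7): P = [1, 4, 8] / [2, 7] / [3] / [5];  Q = [1, 2, 6] / [3, 5] / [4] / [7]
  Insert 6 (step 8): P = [1, 4, 6] / [2, 7, 8] / [3] / [5];  Q = [1, 2, 6] / [3, 5, 8] / [4] / [7]
  Insert 9 (step 9): P = [1, 4, 6, 9] / [2, 7, 8] / [3] / [5];  Q = [1, 2, 6, 9] / [3, 5, 8] / [4] / [7]
Final shape: (4, 3, 1, 1).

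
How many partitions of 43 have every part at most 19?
p(43, parts ≤ 19) = 57503

Use the recurrence p(n, m) = p(n, m−1) + p(n−m, m): either the largest part is < m (count p(n, m−1)) or the largest part is exactly m (remove one copy of m, count p(n−m, m)). With p(0, ·) = 1 this gives p(43, parts ≤ 19) = 57503. (By conjugating Young diagrams, this also counts partitions of 43 into at most 19 parts.)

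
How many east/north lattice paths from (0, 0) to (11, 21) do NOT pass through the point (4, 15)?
Number of paths = 122373264

Total paths from (0, 0) to (11, 21): C(32, 11) = 129024480. Paths through (4, 15): (paths (0, 0) → (4, 15)) × (paths (4, 15) → (11, 21)) = C(19, 4) · C(13, 7) = 3876 · 1716 = 6651216. Avoidance count = 129024480 − 6651216 = 122373264.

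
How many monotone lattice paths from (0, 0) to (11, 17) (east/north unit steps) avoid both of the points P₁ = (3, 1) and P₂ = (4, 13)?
Number of paths = 17764056

Inclusion–exclusion. Total paths: C(28, 11) = 21474180. Through P₁: C(4, 3)·C(24, 8) = 2941884. Through P₂: C(17, 4)·C(11, 7) = 785400. Since P₁ is strictly southwest of P₂, a monotone path through both must visit P₁ then P₂; paths through both = C(4, 3)·C(13, 1)·C(11, 7) = 17160. Avoid both = 21474180 − 2941884 − 785400 + 17160 = 17764056.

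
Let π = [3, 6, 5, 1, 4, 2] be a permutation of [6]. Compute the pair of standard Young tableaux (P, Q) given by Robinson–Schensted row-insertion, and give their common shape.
P = [1, 2] / [3, 4] / [5] / [6];  Q = [1, 2] / [3, 5] / [4] / [6];  common shape = (2, 2, 1, 1)

Row-insert the values π_1, π_2, … into P one at a time, bumping the leftmost entry strictly greater than the inserted value down to the next row. The recording tableau Q records, in position (i, j), the step at which that cell was added to P.
  Insert 3 (step 1): P = [3];  Q = [1]
  Insert 6 (step 2): P = [3, 6];  Q = [1, 2]
  Insert 5 (step 3): P = [3, 5] / [6];  Q = [1, 2] / [3]
  Insert 1 (step 4): P = [1, 5] / [3] / [6];  Q = [1, 2] / [3] / [4]
  Insert 4 (step 5): P = [1, 4] / [3, 5] / [6];  Q = [1, 2] / [3, 5] / [4]
  Insert 2 (step 6): P = [1, 2] / [3, 4] / [5] / [6];  Q = [1, 2] / [3, 5] / [4] / [6]
Final shape: (2, 2, 1, 1).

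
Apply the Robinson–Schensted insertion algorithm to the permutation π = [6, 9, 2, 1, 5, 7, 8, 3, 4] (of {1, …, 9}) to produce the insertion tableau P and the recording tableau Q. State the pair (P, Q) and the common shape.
P = [1, 3, 4, 8] / [2, 5, 7] / [6, 9];  Q = [1, 2, 6, 7] / [3, 5, 9] / [4, 8];  common shape = (4, 3, 2)

Row-insert the values π_1, π_2, … into P one at a time, bumping the leftmost entry strictly greater than the inserted value down to the next row. The recording tableau Q records, in position (i, j), the step at which that cell was added to P.
  Insert 6 (step 1): P = [6];  Q = [1]
  Insert 9 (step 2): P = [6, 9];  Q = [1, 2]
  Insert 2 (step 3): P = [2, 9] / [6];  Q = [1, 2] / [3]
  Insert 1 (step 4): P = [1, 9] / [2] / [6];  Q = [1, 2] / [3] / [4]
  Insert 5 (step 5): P = [1, 5] / [2, 9] / [6];  Q = [1, 2] / [3, 5] / [4]
  Insert 7 (step 6): P = [1, 5, 7] / [2, 9] / [6];  Q = [1, 2, 6] / [3, 5] / [4]
  Insert 8 (step 7): P = [1, 5, 7, 8] / [2, 9] / [6];  Q = [1, 2, 6, 7] / [3, 5] / [4]
  Insert 3 (step 8): P = [1, 3, 7, 8] / [2, 5] / [6, 9];  Q = [1, 2, 6, 7] / [3, 5] / [4, 8]
  Insert 4 (step 9): P = [1, 3, 4, 8] / [2, 5, 7] / [6, 9];  Q = [1, 2, 6, 7] / [3, 5, 9] / [4, 8]
Final shape: (4, 3, 2).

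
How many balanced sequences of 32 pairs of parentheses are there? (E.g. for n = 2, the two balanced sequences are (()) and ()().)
C_32 = 55534064877048198

These balanced parentheses are counted by the Catalan number C_n = (1/(n + 1)) · C(2n, n). For n = 32: C_32 = (1/33) · C(64, 32) = 1832624140942590534/33 = 55534064877048198.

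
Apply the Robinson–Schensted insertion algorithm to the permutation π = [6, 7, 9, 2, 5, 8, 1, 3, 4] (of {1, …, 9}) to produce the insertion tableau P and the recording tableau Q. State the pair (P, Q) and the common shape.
P = [1, 3, 4] / [2, 5, 8] / [6, 7, 9];  Q = [1, 2, 3] / [4, 5, 6] / [7, 8, 9];  common shape = (3, 3, 3)

Row-insert the values π_1, π_2, … into P one at a time, bumping the leftmost entry strictly greater than the inserted value down to the next row. The recording tableau Q records, in position (i, j), the step at which that cell was added to P.
  Insert 6 (step 1): P = [6];  Q = [1]
  Insert 7 (step 2): P = [6, 7];  Q = [1, 2]
  Insert 9 (step 3): P = [6, 7, 9];  Q = [1, 2, 3]
  Insert 2 (step 4): P = [2, 7, 9] / [6];  Q = [1, 2, 3] / [4]
  Insert 5 (step 5): P = [2, 5, 9] / [6, 7];  Q = [1, 2, 3] / [4, 5]
  Insert 8 (step 6): P = [2, 5, 8] / [6, 7, 9];  Q = [1, 2, 3] / [4, 5, 6]
  Insert 1 (step 7): P = [1, 5, 8] / [2, 7, 9] / [6];  Q = [1, 2, 3] / [4, 5, 6] / [7]
  Insert 3 (step 8): P = [1, 3, 8] / [2, 5, 9] / [6, 7];  Q = [1, 2, 3] / [4, 5, 6] / [7, 8]
  Insert 4 (step 9): P = [1, 3, 4] / [2, 5, 8] / [6, 7, 9];  Q = [1, 2, 3] / [4, 5, 6] / [7, 8, 9]
Final shape: (3, 3, 3).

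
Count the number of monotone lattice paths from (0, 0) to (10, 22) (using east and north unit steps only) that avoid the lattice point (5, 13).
Number of paths = 47359104

Total paths from (0, 0) to (10, 22): C(32, 10) = 64512240. Paths through (5, 13): (paths (0, 0) → (5, 13)) × (paths (5, 13) → (10, 22)) = C(18, 5) · C(14, 5) = 8568 · 2002 = 17153136. Avoidance count = 64512240 − 17153136 = 47359104.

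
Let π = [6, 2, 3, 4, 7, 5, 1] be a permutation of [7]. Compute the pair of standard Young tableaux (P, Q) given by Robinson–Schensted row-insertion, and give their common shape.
P = [1, 3, 4, 5] / [2, 7] / [6];  Q = [1, 3, 4, 5] / [2, 6] / [7];  common shape = (4, 2, 1)

Row-insert the values π_1, π_2, … into P one at a time, bumping the leftmost entry strictly greater than the inserted value down to the next row. The recording tableau Q records, in position (i, j), the step at which that cell was added to P.
  Insert 6 (step 1): P = [6];  Q = [1]
  Insert 2 (step 2): P = [2] / [6];  Q = [1] / [2]
  Insert 3 (step 3): P = [2, 3] / [6];  Q = [1, 3] / [2]
  Insert 4 (step 4): P = [2, 3, 4] / [6];  Q = [1, 3, 4] / [2]
  Insert 7 (step 5): P = [2, 3, 4, 7] / [6];  Q = [1, 3, 4, 5] / [2]
  Insert 5 (step 6): P = [2, 3, 4, 5] / [6, 7];  Q = [1, 3, 4, 5] / [2, 6]
  Insert 1 (step 7): P = [1, 3, 4, 5] / [2, 7] / [6];  Q = [1, 3, 4, 5] / [2, 6] / [7]
Final shape: (4, 2, 1).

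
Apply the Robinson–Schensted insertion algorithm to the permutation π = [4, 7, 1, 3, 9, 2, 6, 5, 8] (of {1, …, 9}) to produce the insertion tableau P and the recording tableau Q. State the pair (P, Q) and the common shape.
P = [1, 2, 5, 8] / [3, 6, 9] / [4, 7];  Q = [1, 2, 5, 9] / [3, 4, 7] / [6, 8];  common shape = (4, 3, 2)

Row-insert the values π_1, π_2, … into P one at a time, bumping the leftmost entry strictly greater than the inserted value down to the next row. The recording tableau Q records, in position (i, j), the step at which that cell was added to P.
  Insert 4 (step 1): P = [4];  Q = [1]
  Insert 7 (step 2): P = [4, 7];  Q = [1, 2]
  Insert 1 (step 3): P = [1, 7] / [4];  Q = [1, 2] / [3]
  Insert 3 (step 4): P = [1, 3] / [4, 7];  Q = [1, 2] / [3, 4]
  Insert 9 (step 5): P = [1, 3, 9] / [4, 7];  Q = [1, 2, 5] / [3, 4]
  Insert 2 (step 6): P = [1, 2, 9] / [3, 7] / [4];  Q = [1, 2, 5] / [3, 4] / [6]
  Insert 6 (step 7): P = [1, 2, 6] / [3, 7, 9] / [4];  Q = [1, 2, 5] / [3, 4, 7] / [6]
  Insert 5 (step 8): P = [1, 2, 5] / [3, 6, 9] / [4, 7];  Q = [1, 2, 5] / [3, 4, 7] / [6, 8]
  Insert 8 (step 9): P = [1, 2, 5, 8] / [3, 6, 9] / [4, 7];  Q = [1, 2, 5, 9] / [3, 4, 7] / [6, 8]
Final shape: (4, 3, 2).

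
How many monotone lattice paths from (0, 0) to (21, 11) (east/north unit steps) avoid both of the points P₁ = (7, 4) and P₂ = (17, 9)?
Number of paths = 58648680

Inclusion–exclusion. Total paths: C(32, 21) = 129024480. Through P₁: C(11, 7)·C(21, 14) = 38372400. Through P₂: C(26, 17)·C(6, 4) = 46868250. Since P₁ is strictly southwest of P₂, a monotone path through both must visit P₁ then P₂; paths through both = C(11, 7)·C(15, 10)·C(6, 4) = 14864850. Avoid both = 129024480 − 38372400 − 46868250 + 14864850 = 58648680.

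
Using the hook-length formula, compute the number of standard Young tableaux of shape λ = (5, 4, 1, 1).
# SYT of shape (5, 4, 1, 1) = 1155

Hook-length formula: f^λ = n! / Π hook(c), product over all cells c of the Young diagram. For λ = (5, 4, 1, 1), n = 11 boxes. Hook lengths by row (left-to-right, top-to-bottom): [8, 5, 4, 3, 1]; [6, 3, 2, 1]; [2]; [1]. Product of hooks = 34560. So f^λ = 11! / 34560 = 39916800 / 34560 = 1155.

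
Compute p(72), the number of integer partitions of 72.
p(72) = 5392783

Compute p(n) via the recurrence p(n, m) = p(n, m−1) + p(n−m, m), where p(n, m) counts partitions of n with all parts ≤ m and p(n) = p(n, n). The base cases are p(0, m) = 1 and p(n, 0) = 0 for n > 0. Filling the table yields p(72) = 5392783. (Euler's pentagonal recurrence is an alternative.)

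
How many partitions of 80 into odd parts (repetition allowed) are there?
p_odd(80) = 77312

Enumerate partitions using only odd parts via the recurrence o(n, m) = o(n, m−2) + o(n−m, m) over odd m, starting from the largest odd part ≤ n. This gives p_odd(80) = 77312. (Euler's theorem: equals the count of distinct-part partitions.)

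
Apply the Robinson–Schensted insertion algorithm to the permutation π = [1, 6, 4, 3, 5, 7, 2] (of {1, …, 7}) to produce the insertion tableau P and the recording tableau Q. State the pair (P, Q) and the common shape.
P = [1, 2, 5, 7] / [3] / [4] / [6];  Q = [1, 2, 5, 6] / [3] / [4] / [7];  common shape = (4, 1, 1, 1)

Row-insert the values π_1, π_2, … into P one at a time, bumping the leftmost entry strictly greater than the inserted value down to the next row. The recording tableau Q records, in position (i, j), the step at which that cell was added to P.
  Insert 1 (step 1): P = [1];  Q = [1]
  Insert 6 (step 2): P = [1, 6];  Q = [1, 2]
  Insert 4 (step 3): P = [1, 4] / [6];  Q = [1, 2] / [3]
  Insert 3 (step 4): P = [1, 3] / [4] / [6];  Q = [1, 2] / [3] / [4]
  Insert 5 (step 5): P = [1, 3, 5] / [4] / [6];  Q = [1, 2, 5] / [3] / [4]
  Insert 7 (step 6): P = [1, 3, 5, 7] / [4] / [6];  Q = [1, 2, 5, 6] / [3] / [4]
  Insert 2 (step 7): P = [1, 2, 5, 7] / [3] / [4] / [6];  Q = [1, 2, 5, 6] / [3] / [4] / [7]
Final shape: (4, 1, 1, 1).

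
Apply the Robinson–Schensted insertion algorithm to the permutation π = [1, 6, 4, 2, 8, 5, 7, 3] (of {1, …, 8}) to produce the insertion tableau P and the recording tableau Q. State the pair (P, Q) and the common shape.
P = [1, 2, 3, 7] / [4, 5] / [6, 8];  Q = [1, 2, 5, 7] / [3, 6] / [4, 8];  common shape = (4, 2, 2)

Row-insert the values π_1, π_2, … into P one at a time, bumping the leftmost entry strictly greater than the inserted value down to the next row. The recording tableau Q records, in position (i, j), the step at which that cell was added to P.
  Insert 1 (step 1): P = [1];  Q = [1]
  Insert 6 (step 2): P = [1, 6];  Q = [1, 2]
  Insert 4 (step 3): P = [1, 4] / [6];  Q = [1, 2] / [3]
  Insert 2 (step 4): P = [1, 2] / [4] / [6];  Q = [1, 2] / [3] / [4]
  Insert 8 (step 5): P = [1, 2, 8] / [4] / [6];  Q = [1, 2, 5] / [3] / [4]
  Insert 5 (step 6): P = [1, 2, 5] / [4, 8] / [6];  Q = [1, 2, 5] / [3, 6] / [4]
  Insert 7 (step 7): P = [1, 2, 5, 7] / [4, 8] / [6];  Q = [1, 2, 5, 7] / [3, 6] / [4]
  Insert 3 (step 8): P = [1, 2, 3, 7] / [4, 5] / [6, 8];  Q = [1, 2, 5, 7] / [3, 6] / [4, 8]
Final shape: (4, 2, 2).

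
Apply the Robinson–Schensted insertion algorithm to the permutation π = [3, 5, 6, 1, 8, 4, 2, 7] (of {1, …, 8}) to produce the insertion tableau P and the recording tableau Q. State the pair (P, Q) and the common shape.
P = [1, 2, 6, 7] / [3, 4, 8] / [5];  Q = [1, 2, 3, 5] / [4, 6, 8] / [7];  common shape = (4, 3, 1)

Row-insert the values π_1, π_2, … into P one at a time, bumping the leftmost entry strictly greater than the inserted value down to the next row. The recording tableau Q records, in position (i, j), the step at which that cell was added to P.
  Insert 3 (step 1): P = [3];  Q = [1]
  Insert 5 (step 2): P = [3, 5];  Q = [1, 2]
  Insert 6 (step 3): P = [3, 5, 6];  Q = [1, 2, 3]
  Insert 1 (step 4): P = [1, 5, 6] / [3];  Q = [1, 2, 3] / [4]
  Insert 8 (step 5): P = [1, 5, 6, 8] / [3];  Q = [1, 2, 3, 5] / [4]
  Insert 4 (step 6): P = [1, 4, 6, 8] / [3, 5];  Q = [1, 2, 3, 5] / [4, 6]
  Insert 2 (step 7): P = [1, 2, 6, 8] / [3, 4] / [5];  Q = [1, 2, 3, 5] / [4, 6] / [7]
  Insert 7 (step 8): P = [1, 2, 6, 7] / [3, 4, 8] / [5];  Q = [1, 2, 3, 5] / [4, 6, 8] / [7]
Final shape: (4, 3, 1).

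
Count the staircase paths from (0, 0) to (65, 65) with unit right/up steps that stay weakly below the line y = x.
C_65 = 1440418573150919668872489894243865350

These NE paths below the diagonal are counted by the Catalan number C_n = (1/(n + 1)) · C(2n, n). For n = 65: C_65 = (1/66) · C(130, 65) = 95067625827960698145584333020095113100/66 = 1440418573150919668872489894243865350.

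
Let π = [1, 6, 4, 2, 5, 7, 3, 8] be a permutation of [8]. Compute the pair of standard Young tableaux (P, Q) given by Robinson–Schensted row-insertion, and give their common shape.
P = [1, 2, 3, 7, 8] / [4, 5] / [6];  Q = [1, 2, 5, 6, 8] / [3, 7] / [4];  common shape = (5, 2, 1)

Row-insert the values π_1, π_2, … into P one at a time, bumping the leftmost entry strictly greater than the inserted value down to the next row. The recording tableau Q records, in position (i, j), the step at which that cell was added to P.
  Insert 1 (step 1): P = [1];  Q = [1]
  Insert 6 (step 2): P = [1, 6];  Q = [1, 2]
  Insert 4 (step 3): P = [1, 4] / [6];  Q = [1, 2] / [3]
  Insert 2 (step 4): P = [1, 2] / [4] / [6];  Q = [1, 2] / [3] / [4]
  Insert 5 (step 5): P = [1, 2, 5] / [4] / [6];  Q = [1, 2, 5] / [3] / [4]
  Insert 7 (step 6): P = [1, 2, 5, 7] / [4] / [6];  Q = [1, 2, 5, 6] / [3] / [4]
  Insert 3 (step 7): P = [1, 2, 3, 7] / [4, 5] / [6];  Q = [1, 2, 5, 6] / [3, 7] / [4]
  Insert 8 (step 8): P = [1, 2, 3, 7, 8] / [4, 5] / [6];  Q = [1, 2, 5, 6, 8] / [3, 7] / [4]
Final shape: (5, 2, 1).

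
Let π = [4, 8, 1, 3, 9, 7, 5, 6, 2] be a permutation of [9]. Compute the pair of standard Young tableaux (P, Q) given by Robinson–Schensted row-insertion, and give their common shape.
P = [1, 2, 5, 6] / [3, 7, 9] / [4] / [8];  Q = [1, 2, 5, 8] / [3, 4, 6] / [7] / [9];  common shape = (4, 3, 1, 1)

Row-insert the values π_1, π_2, … into P one at a time, bumping the leftmost entry strictly greater than the inserted value down to the next row. The recording tableau Q records, in position (i, j), the step at which that cell was added to P.
  Insert 4 (step 1): P = [4];  Q = [1]
  Insert 8 (step 2): P = [4, 8];  Q = [1, 2]
  Insert 1 (step 3): P = [1, 8] / [4];  Q = [1, 2] / [3]
  Insert 3 (step 4): P = [1, 3] / [4, 8];  Q = [1, 2] / [3, 4]
  Insert 9 (step 5): P = [1, 3, 9] / [4, 8];  Q = [1, 2, 5] / [3, 4]
  Insert 7 (step 6): P = [1, 3, 7] / [4, 8, 9];  Q = [1, 2, 5] / [3, 4, 6]
  Insert 5 (step 7): P = [1, 3, 5] / [4, 7, 9] / [8];  Q = [1, 2, 5] / [3, 4, 6] / [7]
  Insert 6 (step 8): P = [1, 3, 5, 6] / [4, 7, 9] / [8];  Q = [1, 2, 5, 8] / [3, 4, 6] / [7]
  Insert 2 (step 9): P = [1, 2, 5, 6] / [3, 7, 9] / [4] / [8];  Q = [1, 2, 5, 8] / [3, 4, 6] / [7] / [9]
Final shape: (4, 3, 1, 1).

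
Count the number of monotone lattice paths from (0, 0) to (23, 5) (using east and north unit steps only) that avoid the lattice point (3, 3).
Number of paths = 93660

Total paths from (0, 0) to (23, 5): C(28, 23) = 98280. Paths through (3, 3): (paths (0, 0) → (3, 3)) × (paths (3, 3) → (23, 5)) = C(6, 3) · C(22, 20) = 20 · 231 = 4620. Avoidance count = 98280 − 4620 = 93660.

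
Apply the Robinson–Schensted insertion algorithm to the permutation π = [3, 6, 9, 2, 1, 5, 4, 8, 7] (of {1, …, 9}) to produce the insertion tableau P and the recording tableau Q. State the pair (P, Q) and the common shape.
P = [1, 4, 7] / [2, 5, 8] / [3, 6, 9];  Q = [1, 2, 3] / [4, 6, 8] / [5, 7, 9];  common shape = (3, 3, 3)

Row-insert the values π_1, π_2, … into P one at a time, bumping the leftmost entry strictly greater than the inserted value down to the next row. The recording tableau Q records, in position (i, j), the step at which that cell was added to P.
  Insert 3 (step 1): P = [3];  Q = [1]
  Insert 6 (step 2): P = [3, 6];  Q = [1, 2]
  Insert 9 (step 3): P = [3, 6, 9];  Q = [1, 2, 3]
  Insert 2 (step 4): P = [2, 6, 9] / [3];  Q = [1, 2, 3] / [4]
  Insert 1 (step 5): P = [1, 6, 9] / [2] / [3];  Q = [1, 2, 3] / [4] / [5]
  Insert 5 (step 6): P = [1, 5, 9] / [2, 6] / [3];  Q = [1, 2, 3] / [4, 6] / [5]
  Insert 4 (step 7): P = [1, 4, 9] / [2, 5] / [3, 6];  Q = [1, 2, 3] / [4, 6] / [5, 7]
  Insert 8 (step 8): P = [1, 4, 8] / [2, 5, 9] / [3, 6];  Q = [1, 2, 3] / [4, 6, 8] / [5, 7]
  Insert 7 (step 9): P = [1, 4, 7] / [2, 5, 8] / [3, 6, 9];  Q = [1, 2, 3] / [4, 6, 8] / [5, 7, 9]
Final shape: (3, 3, 3).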